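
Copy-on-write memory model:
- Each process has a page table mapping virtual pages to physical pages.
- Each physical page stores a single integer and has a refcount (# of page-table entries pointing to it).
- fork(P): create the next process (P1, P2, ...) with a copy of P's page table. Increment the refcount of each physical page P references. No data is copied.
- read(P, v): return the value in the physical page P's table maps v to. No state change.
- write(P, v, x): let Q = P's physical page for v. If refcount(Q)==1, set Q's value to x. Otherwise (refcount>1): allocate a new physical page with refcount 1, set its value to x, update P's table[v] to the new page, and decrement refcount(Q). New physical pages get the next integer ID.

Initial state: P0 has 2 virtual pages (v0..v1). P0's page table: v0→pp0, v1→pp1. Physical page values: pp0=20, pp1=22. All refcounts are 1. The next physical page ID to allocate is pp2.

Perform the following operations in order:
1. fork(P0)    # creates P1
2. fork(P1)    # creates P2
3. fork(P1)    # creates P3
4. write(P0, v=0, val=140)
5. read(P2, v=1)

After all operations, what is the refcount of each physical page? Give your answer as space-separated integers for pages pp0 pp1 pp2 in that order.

Answer: 3 4 1

Derivation:
Op 1: fork(P0) -> P1. 2 ppages; refcounts: pp0:2 pp1:2
Op 2: fork(P1) -> P2. 2 ppages; refcounts: pp0:3 pp1:3
Op 3: fork(P1) -> P3. 2 ppages; refcounts: pp0:4 pp1:4
Op 4: write(P0, v0, 140). refcount(pp0)=4>1 -> COPY to pp2. 3 ppages; refcounts: pp0:3 pp1:4 pp2:1
Op 5: read(P2, v1) -> 22. No state change.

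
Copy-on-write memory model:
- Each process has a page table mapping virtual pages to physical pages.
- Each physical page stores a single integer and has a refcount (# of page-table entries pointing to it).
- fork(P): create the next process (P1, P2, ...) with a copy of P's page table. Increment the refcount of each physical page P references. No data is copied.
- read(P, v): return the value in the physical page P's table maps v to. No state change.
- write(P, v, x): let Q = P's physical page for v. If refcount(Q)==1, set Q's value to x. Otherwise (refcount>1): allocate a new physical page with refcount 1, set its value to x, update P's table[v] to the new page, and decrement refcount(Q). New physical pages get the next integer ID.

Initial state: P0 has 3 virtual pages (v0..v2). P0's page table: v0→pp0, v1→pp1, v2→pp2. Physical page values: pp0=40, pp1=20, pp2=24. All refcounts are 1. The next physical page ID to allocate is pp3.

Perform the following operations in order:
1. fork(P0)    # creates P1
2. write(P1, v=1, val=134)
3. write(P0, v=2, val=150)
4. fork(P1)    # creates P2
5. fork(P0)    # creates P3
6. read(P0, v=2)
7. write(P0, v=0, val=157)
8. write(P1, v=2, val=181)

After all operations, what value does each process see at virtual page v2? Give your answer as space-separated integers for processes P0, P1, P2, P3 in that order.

Op 1: fork(P0) -> P1. 3 ppages; refcounts: pp0:2 pp1:2 pp2:2
Op 2: write(P1, v1, 134). refcount(pp1)=2>1 -> COPY to pp3. 4 ppages; refcounts: pp0:2 pp1:1 pp2:2 pp3:1
Op 3: write(P0, v2, 150). refcount(pp2)=2>1 -> COPY to pp4. 5 ppages; refcounts: pp0:2 pp1:1 pp2:1 pp3:1 pp4:1
Op 4: fork(P1) -> P2. 5 ppages; refcounts: pp0:3 pp1:1 pp2:2 pp3:2 pp4:1
Op 5: fork(P0) -> P3. 5 ppages; refcounts: pp0:4 pp1:2 pp2:2 pp3:2 pp4:2
Op 6: read(P0, v2) -> 150. No state change.
Op 7: write(P0, v0, 157). refcount(pp0)=4>1 -> COPY to pp5. 6 ppages; refcounts: pp0:3 pp1:2 pp2:2 pp3:2 pp4:2 pp5:1
Op 8: write(P1, v2, 181). refcount(pp2)=2>1 -> COPY to pp6. 7 ppages; refcounts: pp0:3 pp1:2 pp2:1 pp3:2 pp4:2 pp5:1 pp6:1
P0: v2 -> pp4 = 150
P1: v2 -> pp6 = 181
P2: v2 -> pp2 = 24
P3: v2 -> pp4 = 150

Answer: 150 181 24 150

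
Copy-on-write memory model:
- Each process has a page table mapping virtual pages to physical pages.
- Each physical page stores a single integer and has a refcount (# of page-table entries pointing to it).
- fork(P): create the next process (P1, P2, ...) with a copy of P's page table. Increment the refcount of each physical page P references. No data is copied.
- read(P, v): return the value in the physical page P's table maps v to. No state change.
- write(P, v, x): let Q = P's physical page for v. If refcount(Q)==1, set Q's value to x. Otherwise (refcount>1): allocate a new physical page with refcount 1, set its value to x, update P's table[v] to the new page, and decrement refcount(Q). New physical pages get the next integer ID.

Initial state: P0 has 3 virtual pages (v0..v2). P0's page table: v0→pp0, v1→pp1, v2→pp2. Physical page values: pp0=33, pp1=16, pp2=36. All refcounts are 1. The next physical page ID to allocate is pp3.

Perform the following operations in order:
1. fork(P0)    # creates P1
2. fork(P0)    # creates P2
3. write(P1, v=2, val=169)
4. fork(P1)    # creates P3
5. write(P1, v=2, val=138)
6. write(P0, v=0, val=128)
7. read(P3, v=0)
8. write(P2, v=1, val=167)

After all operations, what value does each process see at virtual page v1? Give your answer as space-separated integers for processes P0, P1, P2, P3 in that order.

Op 1: fork(P0) -> P1. 3 ppages; refcounts: pp0:2 pp1:2 pp2:2
Op 2: fork(P0) -> P2. 3 ppages; refcounts: pp0:3 pp1:3 pp2:3
Op 3: write(P1, v2, 169). refcount(pp2)=3>1 -> COPY to pp3. 4 ppages; refcounts: pp0:3 pp1:3 pp2:2 pp3:1
Op 4: fork(P1) -> P3. 4 ppages; refcounts: pp0:4 pp1:4 pp2:2 pp3:2
Op 5: write(P1, v2, 138). refcount(pp3)=2>1 -> COPY to pp4. 5 ppages; refcounts: pp0:4 pp1:4 pp2:2 pp3:1 pp4:1
Op 6: write(P0, v0, 128). refcount(pp0)=4>1 -> COPY to pp5. 6 ppages; refcounts: pp0:3 pp1:4 pp2:2 pp3:1 pp4:1 pp5:1
Op 7: read(P3, v0) -> 33. No state change.
Op 8: write(P2, v1, 167). refcount(pp1)=4>1 -> COPY to pp6. 7 ppages; refcounts: pp0:3 pp1:3 pp2:2 pp3:1 pp4:1 pp5:1 pp6:1
P0: v1 -> pp1 = 16
P1: v1 -> pp1 = 16
P2: v1 -> pp6 = 167
P3: v1 -> pp1 = 16

Answer: 16 16 167 16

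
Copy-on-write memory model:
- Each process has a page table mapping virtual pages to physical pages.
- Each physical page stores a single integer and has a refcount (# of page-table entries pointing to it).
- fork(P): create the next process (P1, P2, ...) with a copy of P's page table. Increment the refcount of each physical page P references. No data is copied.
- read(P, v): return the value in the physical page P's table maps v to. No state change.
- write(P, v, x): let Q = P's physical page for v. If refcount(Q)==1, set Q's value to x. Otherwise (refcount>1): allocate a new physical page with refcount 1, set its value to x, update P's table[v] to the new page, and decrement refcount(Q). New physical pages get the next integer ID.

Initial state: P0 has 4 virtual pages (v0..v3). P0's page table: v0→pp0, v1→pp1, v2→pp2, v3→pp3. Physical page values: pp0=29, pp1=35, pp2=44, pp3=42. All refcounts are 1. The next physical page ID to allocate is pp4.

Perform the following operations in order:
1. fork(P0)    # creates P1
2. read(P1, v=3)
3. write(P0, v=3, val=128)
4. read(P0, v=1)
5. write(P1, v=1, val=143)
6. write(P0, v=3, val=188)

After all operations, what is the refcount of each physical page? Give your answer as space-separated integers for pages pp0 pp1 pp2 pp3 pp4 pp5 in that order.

Op 1: fork(P0) -> P1. 4 ppages; refcounts: pp0:2 pp1:2 pp2:2 pp3:2
Op 2: read(P1, v3) -> 42. No state change.
Op 3: write(P0, v3, 128). refcount(pp3)=2>1 -> COPY to pp4. 5 ppages; refcounts: pp0:2 pp1:2 pp2:2 pp3:1 pp4:1
Op 4: read(P0, v1) -> 35. No state change.
Op 5: write(P1, v1, 143). refcount(pp1)=2>1 -> COPY to pp5. 6 ppages; refcounts: pp0:2 pp1:1 pp2:2 pp3:1 pp4:1 pp5:1
Op 6: write(P0, v3, 188). refcount(pp4)=1 -> write in place. 6 ppages; refcounts: pp0:2 pp1:1 pp2:2 pp3:1 pp4:1 pp5:1

Answer: 2 1 2 1 1 1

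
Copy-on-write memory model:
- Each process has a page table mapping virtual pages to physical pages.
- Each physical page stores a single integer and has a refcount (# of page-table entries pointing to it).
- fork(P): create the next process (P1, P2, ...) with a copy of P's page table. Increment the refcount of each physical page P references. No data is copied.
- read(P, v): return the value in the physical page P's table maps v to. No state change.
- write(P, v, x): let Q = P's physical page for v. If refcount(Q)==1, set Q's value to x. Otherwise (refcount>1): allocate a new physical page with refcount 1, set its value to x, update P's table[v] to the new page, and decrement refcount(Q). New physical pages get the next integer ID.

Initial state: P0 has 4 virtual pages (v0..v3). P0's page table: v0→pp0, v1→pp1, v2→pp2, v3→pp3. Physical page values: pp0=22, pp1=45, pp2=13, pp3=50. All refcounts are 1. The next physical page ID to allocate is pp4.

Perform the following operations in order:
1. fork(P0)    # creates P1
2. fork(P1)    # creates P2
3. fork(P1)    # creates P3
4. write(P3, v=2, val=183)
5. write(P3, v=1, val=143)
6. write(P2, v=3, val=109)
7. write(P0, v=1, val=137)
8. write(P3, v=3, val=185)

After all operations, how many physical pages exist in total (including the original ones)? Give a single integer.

Op 1: fork(P0) -> P1. 4 ppages; refcounts: pp0:2 pp1:2 pp2:2 pp3:2
Op 2: fork(P1) -> P2. 4 ppages; refcounts: pp0:3 pp1:3 pp2:3 pp3:3
Op 3: fork(P1) -> P3. 4 ppages; refcounts: pp0:4 pp1:4 pp2:4 pp3:4
Op 4: write(P3, v2, 183). refcount(pp2)=4>1 -> COPY to pp4. 5 ppages; refcounts: pp0:4 pp1:4 pp2:3 pp3:4 pp4:1
Op 5: write(P3, v1, 143). refcount(pp1)=4>1 -> COPY to pp5. 6 ppages; refcounts: pp0:4 pp1:3 pp2:3 pp3:4 pp4:1 pp5:1
Op 6: write(P2, v3, 109). refcount(pp3)=4>1 -> COPY to pp6. 7 ppages; refcounts: pp0:4 pp1:3 pp2:3 pp3:3 pp4:1 pp5:1 pp6:1
Op 7: write(P0, v1, 137). refcount(pp1)=3>1 -> COPY to pp7. 8 ppages; refcounts: pp0:4 pp1:2 pp2:3 pp3:3 pp4:1 pp5:1 pp6:1 pp7:1
Op 8: write(P3, v3, 185). refcount(pp3)=3>1 -> COPY to pp8. 9 ppages; refcounts: pp0:4 pp1:2 pp2:3 pp3:2 pp4:1 pp5:1 pp6:1 pp7:1 pp8:1

Answer: 9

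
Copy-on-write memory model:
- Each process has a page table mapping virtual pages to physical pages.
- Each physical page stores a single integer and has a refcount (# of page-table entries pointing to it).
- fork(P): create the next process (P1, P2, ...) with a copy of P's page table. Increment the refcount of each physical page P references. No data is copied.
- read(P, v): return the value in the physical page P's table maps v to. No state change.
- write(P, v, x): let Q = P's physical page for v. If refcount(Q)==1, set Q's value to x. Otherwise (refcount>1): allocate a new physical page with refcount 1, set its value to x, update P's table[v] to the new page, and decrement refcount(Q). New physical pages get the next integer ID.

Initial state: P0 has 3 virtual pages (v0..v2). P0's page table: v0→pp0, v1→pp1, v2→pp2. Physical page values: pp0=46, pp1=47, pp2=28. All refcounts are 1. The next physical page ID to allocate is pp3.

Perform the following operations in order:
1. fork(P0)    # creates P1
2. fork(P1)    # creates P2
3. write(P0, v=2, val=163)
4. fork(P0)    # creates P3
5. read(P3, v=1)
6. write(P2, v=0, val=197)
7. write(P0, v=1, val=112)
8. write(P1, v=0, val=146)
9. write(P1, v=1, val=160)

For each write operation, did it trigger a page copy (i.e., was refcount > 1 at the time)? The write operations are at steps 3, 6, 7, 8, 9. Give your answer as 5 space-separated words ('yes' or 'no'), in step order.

Op 1: fork(P0) -> P1. 3 ppages; refcounts: pp0:2 pp1:2 pp2:2
Op 2: fork(P1) -> P2. 3 ppages; refcounts: pp0:3 pp1:3 pp2:3
Op 3: write(P0, v2, 163). refcount(pp2)=3>1 -> COPY to pp3. 4 ppages; refcounts: pp0:3 pp1:3 pp2:2 pp3:1
Op 4: fork(P0) -> P3. 4 ppages; refcounts: pp0:4 pp1:4 pp2:2 pp3:2
Op 5: read(P3, v1) -> 47. No state change.
Op 6: write(P2, v0, 197). refcount(pp0)=4>1 -> COPY to pp4. 5 ppages; refcounts: pp0:3 pp1:4 pp2:2 pp3:2 pp4:1
Op 7: write(P0, v1, 112). refcount(pp1)=4>1 -> COPY to pp5. 6 ppages; refcounts: pp0:3 pp1:3 pp2:2 pp3:2 pp4:1 pp5:1
Op 8: write(P1, v0, 146). refcount(pp0)=3>1 -> COPY to pp6. 7 ppages; refcounts: pp0:2 pp1:3 pp2:2 pp3:2 pp4:1 pp5:1 pp6:1
Op 9: write(P1, v1, 160). refcount(pp1)=3>1 -> COPY to pp7. 8 ppages; refcounts: pp0:2 pp1:2 pp2:2 pp3:2 pp4:1 pp5:1 pp6:1 pp7:1

yes yes yes yes yes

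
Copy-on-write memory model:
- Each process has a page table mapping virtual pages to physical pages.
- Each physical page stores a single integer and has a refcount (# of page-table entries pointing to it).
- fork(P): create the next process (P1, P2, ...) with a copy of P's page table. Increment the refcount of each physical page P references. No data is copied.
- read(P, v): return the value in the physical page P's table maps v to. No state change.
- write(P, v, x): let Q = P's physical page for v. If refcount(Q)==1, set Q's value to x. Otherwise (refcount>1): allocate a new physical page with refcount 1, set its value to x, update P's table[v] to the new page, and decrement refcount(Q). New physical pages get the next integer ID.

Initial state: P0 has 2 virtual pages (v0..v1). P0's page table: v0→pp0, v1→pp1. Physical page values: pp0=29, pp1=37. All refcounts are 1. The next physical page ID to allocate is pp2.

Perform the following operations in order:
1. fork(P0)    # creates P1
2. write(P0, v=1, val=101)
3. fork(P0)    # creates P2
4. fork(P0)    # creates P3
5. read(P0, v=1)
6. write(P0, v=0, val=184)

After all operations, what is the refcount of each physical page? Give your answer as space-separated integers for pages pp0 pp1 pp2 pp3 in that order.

Op 1: fork(P0) -> P1. 2 ppages; refcounts: pp0:2 pp1:2
Op 2: write(P0, v1, 101). refcount(pp1)=2>1 -> COPY to pp2. 3 ppages; refcounts: pp0:2 pp1:1 pp2:1
Op 3: fork(P0) -> P2. 3 ppages; refcounts: pp0:3 pp1:1 pp2:2
Op 4: fork(P0) -> P3. 3 ppages; refcounts: pp0:4 pp1:1 pp2:3
Op 5: read(P0, v1) -> 101. No state change.
Op 6: write(P0, v0, 184). refcount(pp0)=4>1 -> COPY to pp3. 4 ppages; refcounts: pp0:3 pp1:1 pp2:3 pp3:1

Answer: 3 1 3 1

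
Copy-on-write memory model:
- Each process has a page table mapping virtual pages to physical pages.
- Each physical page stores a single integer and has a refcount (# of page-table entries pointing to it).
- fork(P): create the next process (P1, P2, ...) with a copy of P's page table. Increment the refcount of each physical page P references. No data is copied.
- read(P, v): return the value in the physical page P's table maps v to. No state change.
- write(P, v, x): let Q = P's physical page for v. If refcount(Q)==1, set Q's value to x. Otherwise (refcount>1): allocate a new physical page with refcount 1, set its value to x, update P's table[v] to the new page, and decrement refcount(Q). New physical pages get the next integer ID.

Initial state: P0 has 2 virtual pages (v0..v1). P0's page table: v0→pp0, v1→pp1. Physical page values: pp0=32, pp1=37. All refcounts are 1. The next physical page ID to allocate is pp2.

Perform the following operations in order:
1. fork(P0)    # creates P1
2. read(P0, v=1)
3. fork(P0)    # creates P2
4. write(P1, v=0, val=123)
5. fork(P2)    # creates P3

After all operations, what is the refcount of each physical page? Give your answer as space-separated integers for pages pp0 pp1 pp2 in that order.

Op 1: fork(P0) -> P1. 2 ppages; refcounts: pp0:2 pp1:2
Op 2: read(P0, v1) -> 37. No state change.
Op 3: fork(P0) -> P2. 2 ppages; refcounts: pp0:3 pp1:3
Op 4: write(P1, v0, 123). refcount(pp0)=3>1 -> COPY to pp2. 3 ppages; refcounts: pp0:2 pp1:3 pp2:1
Op 5: fork(P2) -> P3. 3 ppages; refcounts: pp0:3 pp1:4 pp2:1

Answer: 3 4 1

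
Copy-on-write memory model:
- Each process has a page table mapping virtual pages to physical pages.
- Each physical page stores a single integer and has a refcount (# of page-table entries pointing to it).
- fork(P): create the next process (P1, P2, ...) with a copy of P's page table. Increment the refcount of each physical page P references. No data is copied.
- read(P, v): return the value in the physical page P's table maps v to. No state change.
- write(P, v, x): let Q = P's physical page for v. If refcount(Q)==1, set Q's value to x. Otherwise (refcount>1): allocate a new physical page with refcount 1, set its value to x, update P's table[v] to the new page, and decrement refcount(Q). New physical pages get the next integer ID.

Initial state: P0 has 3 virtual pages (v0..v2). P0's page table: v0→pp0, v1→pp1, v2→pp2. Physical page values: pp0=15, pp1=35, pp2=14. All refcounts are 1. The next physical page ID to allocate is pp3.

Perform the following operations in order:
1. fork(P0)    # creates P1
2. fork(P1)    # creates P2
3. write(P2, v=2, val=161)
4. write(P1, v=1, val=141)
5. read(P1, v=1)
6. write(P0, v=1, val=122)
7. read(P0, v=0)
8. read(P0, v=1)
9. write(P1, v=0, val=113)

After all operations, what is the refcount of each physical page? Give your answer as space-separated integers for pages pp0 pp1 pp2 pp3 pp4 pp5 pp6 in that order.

Op 1: fork(P0) -> P1. 3 ppages; refcounts: pp0:2 pp1:2 pp2:2
Op 2: fork(P1) -> P2. 3 ppages; refcounts: pp0:3 pp1:3 pp2:3
Op 3: write(P2, v2, 161). refcount(pp2)=3>1 -> COPY to pp3. 4 ppages; refcounts: pp0:3 pp1:3 pp2:2 pp3:1
Op 4: write(P1, v1, 141). refcount(pp1)=3>1 -> COPY to pp4. 5 ppages; refcounts: pp0:3 pp1:2 pp2:2 pp3:1 pp4:1
Op 5: read(P1, v1) -> 141. No state change.
Op 6: write(P0, v1, 122). refcount(pp1)=2>1 -> COPY to pp5. 6 ppages; refcounts: pp0:3 pp1:1 pp2:2 pp3:1 pp4:1 pp5:1
Op 7: read(P0, v0) -> 15. No state change.
Op 8: read(P0, v1) -> 122. No state change.
Op 9: write(P1, v0, 113). refcount(pp0)=3>1 -> COPY to pp6. 7 ppages; refcounts: pp0:2 pp1:1 pp2:2 pp3:1 pp4:1 pp5:1 pp6:1

Answer: 2 1 2 1 1 1 1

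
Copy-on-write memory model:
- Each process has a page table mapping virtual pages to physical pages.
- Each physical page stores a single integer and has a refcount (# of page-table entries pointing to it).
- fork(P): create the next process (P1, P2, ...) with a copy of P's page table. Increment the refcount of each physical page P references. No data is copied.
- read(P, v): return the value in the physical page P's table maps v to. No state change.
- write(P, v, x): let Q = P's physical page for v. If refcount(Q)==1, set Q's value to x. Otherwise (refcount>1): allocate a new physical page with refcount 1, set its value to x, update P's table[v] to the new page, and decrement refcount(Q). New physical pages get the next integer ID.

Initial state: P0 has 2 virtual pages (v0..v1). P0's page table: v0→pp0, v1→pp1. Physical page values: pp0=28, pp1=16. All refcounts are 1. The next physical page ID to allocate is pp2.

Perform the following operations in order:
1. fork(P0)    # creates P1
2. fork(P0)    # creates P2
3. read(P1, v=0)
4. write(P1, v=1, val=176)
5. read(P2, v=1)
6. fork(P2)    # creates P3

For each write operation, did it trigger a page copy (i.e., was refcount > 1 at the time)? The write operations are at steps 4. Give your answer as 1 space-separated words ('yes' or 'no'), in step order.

Op 1: fork(P0) -> P1. 2 ppages; refcounts: pp0:2 pp1:2
Op 2: fork(P0) -> P2. 2 ppages; refcounts: pp0:3 pp1:3
Op 3: read(P1, v0) -> 28. No state change.
Op 4: write(P1, v1, 176). refcount(pp1)=3>1 -> COPY to pp2. 3 ppages; refcounts: pp0:3 pp1:2 pp2:1
Op 5: read(P2, v1) -> 16. No state change.
Op 6: fork(P2) -> P3. 3 ppages; refcounts: pp0:4 pp1:3 pp2:1

yes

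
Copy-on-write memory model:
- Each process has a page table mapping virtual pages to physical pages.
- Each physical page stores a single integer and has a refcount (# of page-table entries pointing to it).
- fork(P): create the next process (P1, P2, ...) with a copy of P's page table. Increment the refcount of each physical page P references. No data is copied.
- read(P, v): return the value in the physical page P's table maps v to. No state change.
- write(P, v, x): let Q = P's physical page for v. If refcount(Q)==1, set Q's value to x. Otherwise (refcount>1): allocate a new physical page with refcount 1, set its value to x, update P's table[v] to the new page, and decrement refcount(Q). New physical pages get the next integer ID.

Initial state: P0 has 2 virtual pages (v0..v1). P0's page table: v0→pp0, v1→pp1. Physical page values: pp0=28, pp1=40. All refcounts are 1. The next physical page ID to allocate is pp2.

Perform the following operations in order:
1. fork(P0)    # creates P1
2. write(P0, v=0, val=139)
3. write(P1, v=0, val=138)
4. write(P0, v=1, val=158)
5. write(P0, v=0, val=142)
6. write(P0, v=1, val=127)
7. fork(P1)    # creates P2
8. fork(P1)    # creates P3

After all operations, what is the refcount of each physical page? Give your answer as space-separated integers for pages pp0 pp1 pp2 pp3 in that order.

Op 1: fork(P0) -> P1. 2 ppages; refcounts: pp0:2 pp1:2
Op 2: write(P0, v0, 139). refcount(pp0)=2>1 -> COPY to pp2. 3 ppages; refcounts: pp0:1 pp1:2 pp2:1
Op 3: write(P1, v0, 138). refcount(pp0)=1 -> write in place. 3 ppages; refcounts: pp0:1 pp1:2 pp2:1
Op 4: write(P0, v1, 158). refcount(pp1)=2>1 -> COPY to pp3. 4 ppages; refcounts: pp0:1 pp1:1 pp2:1 pp3:1
Op 5: write(P0, v0, 142). refcount(pp2)=1 -> write in place. 4 ppages; refcounts: pp0:1 pp1:1 pp2:1 pp3:1
Op 6: write(P0, v1, 127). refcount(pp3)=1 -> write in place. 4 ppages; refcounts: pp0:1 pp1:1 pp2:1 pp3:1
Op 7: fork(P1) -> P2. 4 ppages; refcounts: pp0:2 pp1:2 pp2:1 pp3:1
Op 8: fork(P1) -> P3. 4 ppages; refcounts: pp0:3 pp1:3 pp2:1 pp3:1

Answer: 3 3 1 1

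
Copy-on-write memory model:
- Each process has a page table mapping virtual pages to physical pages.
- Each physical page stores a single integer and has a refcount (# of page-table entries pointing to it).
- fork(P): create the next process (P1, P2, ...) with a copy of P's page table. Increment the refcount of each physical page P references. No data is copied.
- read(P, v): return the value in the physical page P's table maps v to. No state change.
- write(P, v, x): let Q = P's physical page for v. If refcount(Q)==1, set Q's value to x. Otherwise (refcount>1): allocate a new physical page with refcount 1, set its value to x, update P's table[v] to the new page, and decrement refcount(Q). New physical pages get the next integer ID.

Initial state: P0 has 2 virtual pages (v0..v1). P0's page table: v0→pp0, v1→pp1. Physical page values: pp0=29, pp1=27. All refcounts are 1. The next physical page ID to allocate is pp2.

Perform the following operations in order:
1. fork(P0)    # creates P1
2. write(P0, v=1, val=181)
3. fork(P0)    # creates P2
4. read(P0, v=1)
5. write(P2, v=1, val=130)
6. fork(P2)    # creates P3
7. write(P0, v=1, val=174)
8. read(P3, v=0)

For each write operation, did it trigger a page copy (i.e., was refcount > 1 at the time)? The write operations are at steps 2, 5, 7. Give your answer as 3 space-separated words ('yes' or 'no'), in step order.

Op 1: fork(P0) -> P1. 2 ppages; refcounts: pp0:2 pp1:2
Op 2: write(P0, v1, 181). refcount(pp1)=2>1 -> COPY to pp2. 3 ppages; refcounts: pp0:2 pp1:1 pp2:1
Op 3: fork(P0) -> P2. 3 ppages; refcounts: pp0:3 pp1:1 pp2:2
Op 4: read(P0, v1) -> 181. No state change.
Op 5: write(P2, v1, 130). refcount(pp2)=2>1 -> COPY to pp3. 4 ppages; refcounts: pp0:3 pp1:1 pp2:1 pp3:1
Op 6: fork(P2) -> P3. 4 ppages; refcounts: pp0:4 pp1:1 pp2:1 pp3:2
Op 7: write(P0, v1, 174). refcount(pp2)=1 -> write in place. 4 ppages; refcounts: pp0:4 pp1:1 pp2:1 pp3:2
Op 8: read(P3, v0) -> 29. No state change.

yes yes no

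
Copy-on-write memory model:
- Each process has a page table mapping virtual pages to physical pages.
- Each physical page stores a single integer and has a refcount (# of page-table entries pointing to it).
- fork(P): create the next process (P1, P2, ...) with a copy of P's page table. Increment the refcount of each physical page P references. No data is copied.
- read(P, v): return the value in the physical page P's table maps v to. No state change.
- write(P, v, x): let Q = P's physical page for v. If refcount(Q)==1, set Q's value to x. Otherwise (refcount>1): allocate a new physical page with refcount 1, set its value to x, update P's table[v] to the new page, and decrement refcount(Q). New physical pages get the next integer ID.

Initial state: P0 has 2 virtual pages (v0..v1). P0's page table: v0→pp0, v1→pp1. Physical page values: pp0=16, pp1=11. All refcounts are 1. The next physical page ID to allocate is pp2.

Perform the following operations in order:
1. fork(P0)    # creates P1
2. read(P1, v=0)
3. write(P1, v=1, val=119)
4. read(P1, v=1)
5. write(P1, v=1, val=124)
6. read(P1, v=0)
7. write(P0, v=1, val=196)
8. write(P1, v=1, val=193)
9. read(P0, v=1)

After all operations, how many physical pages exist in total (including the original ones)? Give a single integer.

Answer: 3

Derivation:
Op 1: fork(P0) -> P1. 2 ppages; refcounts: pp0:2 pp1:2
Op 2: read(P1, v0) -> 16. No state change.
Op 3: write(P1, v1, 119). refcount(pp1)=2>1 -> COPY to pp2. 3 ppages; refcounts: pp0:2 pp1:1 pp2:1
Op 4: read(P1, v1) -> 119. No state change.
Op 5: write(P1, v1, 124). refcount(pp2)=1 -> write in place. 3 ppages; refcounts: pp0:2 pp1:1 pp2:1
Op 6: read(P1, v0) -> 16. No state change.
Op 7: write(P0, v1, 196). refcount(pp1)=1 -> write in place. 3 ppages; refcounts: pp0:2 pp1:1 pp2:1
Op 8: write(P1, v1, 193). refcount(pp2)=1 -> write in place. 3 ppages; refcounts: pp0:2 pp1:1 pp2:1
Op 9: read(P0, v1) -> 196. No state change.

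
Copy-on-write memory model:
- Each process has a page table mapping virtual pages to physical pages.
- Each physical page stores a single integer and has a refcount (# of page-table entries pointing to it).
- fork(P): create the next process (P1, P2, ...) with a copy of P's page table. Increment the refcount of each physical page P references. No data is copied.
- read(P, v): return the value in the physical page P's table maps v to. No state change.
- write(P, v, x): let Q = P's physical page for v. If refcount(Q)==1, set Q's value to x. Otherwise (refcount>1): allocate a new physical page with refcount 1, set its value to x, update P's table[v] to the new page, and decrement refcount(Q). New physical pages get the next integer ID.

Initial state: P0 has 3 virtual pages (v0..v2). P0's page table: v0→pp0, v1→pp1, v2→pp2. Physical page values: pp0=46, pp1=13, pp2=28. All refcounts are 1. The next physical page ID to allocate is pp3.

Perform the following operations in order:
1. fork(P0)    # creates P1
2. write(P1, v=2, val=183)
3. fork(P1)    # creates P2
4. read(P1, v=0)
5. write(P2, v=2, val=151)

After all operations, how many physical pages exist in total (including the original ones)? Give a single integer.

Answer: 5

Derivation:
Op 1: fork(P0) -> P1. 3 ppages; refcounts: pp0:2 pp1:2 pp2:2
Op 2: write(P1, v2, 183). refcount(pp2)=2>1 -> COPY to pp3. 4 ppages; refcounts: pp0:2 pp1:2 pp2:1 pp3:1
Op 3: fork(P1) -> P2. 4 ppages; refcounts: pp0:3 pp1:3 pp2:1 pp3:2
Op 4: read(P1, v0) -> 46. No state change.
Op 5: write(P2, v2, 151). refcount(pp3)=2>1 -> COPY to pp4. 5 ppages; refcounts: pp0:3 pp1:3 pp2:1 pp3:1 pp4:1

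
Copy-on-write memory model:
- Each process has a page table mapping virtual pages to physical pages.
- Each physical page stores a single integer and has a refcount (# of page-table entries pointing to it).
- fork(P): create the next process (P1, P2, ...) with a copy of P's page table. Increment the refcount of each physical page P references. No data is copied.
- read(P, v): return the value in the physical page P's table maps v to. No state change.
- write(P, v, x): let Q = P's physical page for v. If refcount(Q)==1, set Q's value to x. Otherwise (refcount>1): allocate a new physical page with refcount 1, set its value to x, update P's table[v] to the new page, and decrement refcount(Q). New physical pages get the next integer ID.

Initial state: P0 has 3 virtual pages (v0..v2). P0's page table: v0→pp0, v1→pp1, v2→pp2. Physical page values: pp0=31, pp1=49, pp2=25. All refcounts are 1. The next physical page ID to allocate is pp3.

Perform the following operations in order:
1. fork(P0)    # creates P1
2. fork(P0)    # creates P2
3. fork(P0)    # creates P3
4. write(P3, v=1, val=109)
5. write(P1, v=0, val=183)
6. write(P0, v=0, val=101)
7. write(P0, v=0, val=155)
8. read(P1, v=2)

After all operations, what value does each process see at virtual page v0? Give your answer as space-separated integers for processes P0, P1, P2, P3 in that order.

Op 1: fork(P0) -> P1. 3 ppages; refcounts: pp0:2 pp1:2 pp2:2
Op 2: fork(P0) -> P2. 3 ppages; refcounts: pp0:3 pp1:3 pp2:3
Op 3: fork(P0) -> P3. 3 ppages; refcounts: pp0:4 pp1:4 pp2:4
Op 4: write(P3, v1, 109). refcount(pp1)=4>1 -> COPY to pp3. 4 ppages; refcounts: pp0:4 pp1:3 pp2:4 pp3:1
Op 5: write(P1, v0, 183). refcount(pp0)=4>1 -> COPY to pp4. 5 ppages; refcounts: pp0:3 pp1:3 pp2:4 pp3:1 pp4:1
Op 6: write(P0, v0, 101). refcount(pp0)=3>1 -> COPY to pp5. 6 ppages; refcounts: pp0:2 pp1:3 pp2:4 pp3:1 pp4:1 pp5:1
Op 7: write(P0, v0, 155). refcount(pp5)=1 -> write in place. 6 ppages; refcounts: pp0:2 pp1:3 pp2:4 pp3:1 pp4:1 pp5:1
Op 8: read(P1, v2) -> 25. No state change.
P0: v0 -> pp5 = 155
P1: v0 -> pp4 = 183
P2: v0 -> pp0 = 31
P3: v0 -> pp0 = 31

Answer: 155 183 31 31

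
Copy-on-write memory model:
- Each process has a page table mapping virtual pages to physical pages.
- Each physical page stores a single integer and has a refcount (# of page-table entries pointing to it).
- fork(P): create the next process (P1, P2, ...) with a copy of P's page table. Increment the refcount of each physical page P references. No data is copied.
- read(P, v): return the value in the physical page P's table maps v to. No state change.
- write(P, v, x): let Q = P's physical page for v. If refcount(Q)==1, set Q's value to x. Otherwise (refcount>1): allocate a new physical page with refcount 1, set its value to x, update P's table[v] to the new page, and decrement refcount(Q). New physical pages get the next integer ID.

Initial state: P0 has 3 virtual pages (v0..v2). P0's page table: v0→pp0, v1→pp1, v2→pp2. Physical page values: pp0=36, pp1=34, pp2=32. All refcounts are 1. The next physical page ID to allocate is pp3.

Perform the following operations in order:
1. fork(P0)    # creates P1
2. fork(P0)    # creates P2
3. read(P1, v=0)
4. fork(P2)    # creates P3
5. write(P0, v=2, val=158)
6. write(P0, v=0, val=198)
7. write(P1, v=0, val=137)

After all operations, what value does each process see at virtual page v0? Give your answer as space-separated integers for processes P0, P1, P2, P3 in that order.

Op 1: fork(P0) -> P1. 3 ppages; refcounts: pp0:2 pp1:2 pp2:2
Op 2: fork(P0) -> P2. 3 ppages; refcounts: pp0:3 pp1:3 pp2:3
Op 3: read(P1, v0) -> 36. No state change.
Op 4: fork(P2) -> P3. 3 ppages; refcounts: pp0:4 pp1:4 pp2:4
Op 5: write(P0, v2, 158). refcount(pp2)=4>1 -> COPY to pp3. 4 ppages; refcounts: pp0:4 pp1:4 pp2:3 pp3:1
Op 6: write(P0, v0, 198). refcount(pp0)=4>1 -> COPY to pp4. 5 ppages; refcounts: pp0:3 pp1:4 pp2:3 pp3:1 pp4:1
Op 7: write(P1, v0, 137). refcount(pp0)=3>1 -> COPY to pp5. 6 ppages; refcounts: pp0:2 pp1:4 pp2:3 pp3:1 pp4:1 pp5:1
P0: v0 -> pp4 = 198
P1: v0 -> pp5 = 137
P2: v0 -> pp0 = 36
P3: v0 -> pp0 = 36

Answer: 198 137 36 36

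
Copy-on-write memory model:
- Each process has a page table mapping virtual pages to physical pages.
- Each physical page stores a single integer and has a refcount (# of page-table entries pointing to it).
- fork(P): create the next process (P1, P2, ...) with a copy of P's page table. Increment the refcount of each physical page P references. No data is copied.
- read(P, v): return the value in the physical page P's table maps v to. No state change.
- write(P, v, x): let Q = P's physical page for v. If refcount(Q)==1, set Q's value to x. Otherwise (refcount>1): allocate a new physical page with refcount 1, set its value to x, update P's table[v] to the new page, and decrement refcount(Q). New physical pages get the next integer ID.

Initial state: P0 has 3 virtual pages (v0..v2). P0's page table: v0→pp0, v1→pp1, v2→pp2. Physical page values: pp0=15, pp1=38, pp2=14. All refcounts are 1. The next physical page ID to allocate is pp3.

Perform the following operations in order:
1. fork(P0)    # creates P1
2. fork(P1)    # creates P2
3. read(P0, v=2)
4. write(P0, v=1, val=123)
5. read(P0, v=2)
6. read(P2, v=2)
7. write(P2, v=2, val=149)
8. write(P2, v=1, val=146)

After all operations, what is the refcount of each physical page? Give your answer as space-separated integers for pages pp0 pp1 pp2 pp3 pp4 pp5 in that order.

Answer: 3 1 2 1 1 1

Derivation:
Op 1: fork(P0) -> P1. 3 ppages; refcounts: pp0:2 pp1:2 pp2:2
Op 2: fork(P1) -> P2. 3 ppages; refcounts: pp0:3 pp1:3 pp2:3
Op 3: read(P0, v2) -> 14. No state change.
Op 4: write(P0, v1, 123). refcount(pp1)=3>1 -> COPY to pp3. 4 ppages; refcounts: pp0:3 pp1:2 pp2:3 pp3:1
Op 5: read(P0, v2) -> 14. No state change.
Op 6: read(P2, v2) -> 14. No state change.
Op 7: write(P2, v2, 149). refcount(pp2)=3>1 -> COPY to pp4. 5 ppages; refcounts: pp0:3 pp1:2 pp2:2 pp3:1 pp4:1
Op 8: write(P2, v1, 146). refcount(pp1)=2>1 -> COPY to pp5. 6 ppages; refcounts: pp0:3 pp1:1 pp2:2 pp3:1 pp4:1 pp5:1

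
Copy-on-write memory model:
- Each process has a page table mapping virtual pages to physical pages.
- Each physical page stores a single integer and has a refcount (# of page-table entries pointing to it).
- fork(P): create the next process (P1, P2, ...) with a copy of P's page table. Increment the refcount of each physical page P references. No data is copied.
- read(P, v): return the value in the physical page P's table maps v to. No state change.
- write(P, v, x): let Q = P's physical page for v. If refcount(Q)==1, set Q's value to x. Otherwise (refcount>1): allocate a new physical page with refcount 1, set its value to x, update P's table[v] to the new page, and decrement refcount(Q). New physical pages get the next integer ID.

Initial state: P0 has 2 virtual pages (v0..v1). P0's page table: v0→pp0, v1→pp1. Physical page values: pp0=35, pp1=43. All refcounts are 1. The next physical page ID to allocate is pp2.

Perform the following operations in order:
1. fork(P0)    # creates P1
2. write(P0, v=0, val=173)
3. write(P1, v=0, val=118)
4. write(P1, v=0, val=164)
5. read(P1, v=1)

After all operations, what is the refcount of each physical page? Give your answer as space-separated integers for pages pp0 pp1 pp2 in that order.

Answer: 1 2 1

Derivation:
Op 1: fork(P0) -> P1. 2 ppages; refcounts: pp0:2 pp1:2
Op 2: write(P0, v0, 173). refcount(pp0)=2>1 -> COPY to pp2. 3 ppages; refcounts: pp0:1 pp1:2 pp2:1
Op 3: write(P1, v0, 118). refcount(pp0)=1 -> write in place. 3 ppages; refcounts: pp0:1 pp1:2 pp2:1
Op 4: write(P1, v0, 164). refcount(pp0)=1 -> write in place. 3 ppages; refcounts: pp0:1 pp1:2 pp2:1
Op 5: read(P1, v1) -> 43. No state change.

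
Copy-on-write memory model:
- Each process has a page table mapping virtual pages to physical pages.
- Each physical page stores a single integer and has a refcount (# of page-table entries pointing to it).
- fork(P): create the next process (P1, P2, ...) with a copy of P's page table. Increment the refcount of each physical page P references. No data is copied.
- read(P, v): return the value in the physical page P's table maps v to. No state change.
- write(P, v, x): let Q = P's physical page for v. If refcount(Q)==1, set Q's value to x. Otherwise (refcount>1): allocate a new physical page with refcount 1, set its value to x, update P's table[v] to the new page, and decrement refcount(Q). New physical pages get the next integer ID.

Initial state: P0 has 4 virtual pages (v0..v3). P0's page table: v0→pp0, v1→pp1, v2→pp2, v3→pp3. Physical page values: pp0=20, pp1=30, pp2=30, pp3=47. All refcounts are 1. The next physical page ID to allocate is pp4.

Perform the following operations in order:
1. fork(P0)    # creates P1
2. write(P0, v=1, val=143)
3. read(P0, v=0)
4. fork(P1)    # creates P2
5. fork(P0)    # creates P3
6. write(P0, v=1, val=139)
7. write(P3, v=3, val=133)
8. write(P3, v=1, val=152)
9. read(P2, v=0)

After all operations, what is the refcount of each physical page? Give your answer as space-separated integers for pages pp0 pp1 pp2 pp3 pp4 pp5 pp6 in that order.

Answer: 4 2 4 3 1 1 1

Derivation:
Op 1: fork(P0) -> P1. 4 ppages; refcounts: pp0:2 pp1:2 pp2:2 pp3:2
Op 2: write(P0, v1, 143). refcount(pp1)=2>1 -> COPY to pp4. 5 ppages; refcounts: pp0:2 pp1:1 pp2:2 pp3:2 pp4:1
Op 3: read(P0, v0) -> 20. No state change.
Op 4: fork(P1) -> P2. 5 ppages; refcounts: pp0:3 pp1:2 pp2:3 pp3:3 pp4:1
Op 5: fork(P0) -> P3. 5 ppages; refcounts: pp0:4 pp1:2 pp2:4 pp3:4 pp4:2
Op 6: write(P0, v1, 139). refcount(pp4)=2>1 -> COPY to pp5. 6 ppages; refcounts: pp0:4 pp1:2 pp2:4 pp3:4 pp4:1 pp5:1
Op 7: write(P3, v3, 133). refcount(pp3)=4>1 -> COPY to pp6. 7 ppages; refcounts: pp0:4 pp1:2 pp2:4 pp3:3 pp4:1 pp5:1 pp6:1
Op 8: write(P3, v1, 152). refcount(pp4)=1 -> write in place. 7 ppages; refcounts: pp0:4 pp1:2 pp2:4 pp3:3 pp4:1 pp5:1 pp6:1
Op 9: read(P2, v0) -> 20. No state change.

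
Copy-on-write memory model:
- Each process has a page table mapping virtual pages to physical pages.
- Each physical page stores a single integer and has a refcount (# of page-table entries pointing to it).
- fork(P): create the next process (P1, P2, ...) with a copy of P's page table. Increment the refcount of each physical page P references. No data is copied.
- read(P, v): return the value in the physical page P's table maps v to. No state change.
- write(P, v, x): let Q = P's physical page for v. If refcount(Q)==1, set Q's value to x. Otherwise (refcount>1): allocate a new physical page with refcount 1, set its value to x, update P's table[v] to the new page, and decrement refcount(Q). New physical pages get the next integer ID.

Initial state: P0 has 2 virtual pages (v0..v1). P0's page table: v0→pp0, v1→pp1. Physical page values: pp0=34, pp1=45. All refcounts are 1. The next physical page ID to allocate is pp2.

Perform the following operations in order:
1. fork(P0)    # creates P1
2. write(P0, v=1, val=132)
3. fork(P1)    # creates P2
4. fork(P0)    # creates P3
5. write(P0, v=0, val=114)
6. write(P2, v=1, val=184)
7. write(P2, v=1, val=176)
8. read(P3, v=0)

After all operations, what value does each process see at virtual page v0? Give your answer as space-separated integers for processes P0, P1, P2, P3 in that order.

Op 1: fork(P0) -> P1. 2 ppages; refcounts: pp0:2 pp1:2
Op 2: write(P0, v1, 132). refcount(pp1)=2>1 -> COPY to pp2. 3 ppages; refcounts: pp0:2 pp1:1 pp2:1
Op 3: fork(P1) -> P2. 3 ppages; refcounts: pp0:3 pp1:2 pp2:1
Op 4: fork(P0) -> P3. 3 ppages; refcounts: pp0:4 pp1:2 pp2:2
Op 5: write(P0, v0, 114). refcount(pp0)=4>1 -> COPY to pp3. 4 ppages; refcounts: pp0:3 pp1:2 pp2:2 pp3:1
Op 6: write(P2, v1, 184). refcount(pp1)=2>1 -> COPY to pp4. 5 ppages; refcounts: pp0:3 pp1:1 pp2:2 pp3:1 pp4:1
Op 7: write(P2, v1, 176). refcount(pp4)=1 -> write in place. 5 ppages; refcounts: pp0:3 pp1:1 pp2:2 pp3:1 pp4:1
Op 8: read(P3, v0) -> 34. No state change.
P0: v0 -> pp3 = 114
P1: v0 -> pp0 = 34
P2: v0 -> pp0 = 34
P3: v0 -> pp0 = 34

Answer: 114 34 34 34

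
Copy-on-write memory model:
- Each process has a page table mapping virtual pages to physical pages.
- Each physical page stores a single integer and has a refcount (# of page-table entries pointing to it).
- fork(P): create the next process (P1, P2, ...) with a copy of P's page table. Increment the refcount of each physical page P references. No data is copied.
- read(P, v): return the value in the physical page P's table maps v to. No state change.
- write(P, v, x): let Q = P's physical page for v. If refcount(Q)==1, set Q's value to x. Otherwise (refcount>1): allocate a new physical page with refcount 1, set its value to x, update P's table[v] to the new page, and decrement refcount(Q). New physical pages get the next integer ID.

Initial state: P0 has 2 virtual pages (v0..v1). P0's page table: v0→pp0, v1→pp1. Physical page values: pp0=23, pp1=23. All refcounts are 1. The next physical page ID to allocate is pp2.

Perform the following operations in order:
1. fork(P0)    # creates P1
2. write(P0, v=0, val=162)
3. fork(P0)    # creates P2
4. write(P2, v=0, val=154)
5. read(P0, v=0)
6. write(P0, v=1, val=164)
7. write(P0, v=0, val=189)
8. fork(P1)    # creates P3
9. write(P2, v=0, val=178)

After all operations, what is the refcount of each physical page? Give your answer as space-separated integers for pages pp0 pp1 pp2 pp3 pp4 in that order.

Op 1: fork(P0) -> P1. 2 ppages; refcounts: pp0:2 pp1:2
Op 2: write(P0, v0, 162). refcount(pp0)=2>1 -> COPY to pp2. 3 ppages; refcounts: pp0:1 pp1:2 pp2:1
Op 3: fork(P0) -> P2. 3 ppages; refcounts: pp0:1 pp1:3 pp2:2
Op 4: write(P2, v0, 154). refcount(pp2)=2>1 -> COPY to pp3. 4 ppages; refcounts: pp0:1 pp1:3 pp2:1 pp3:1
Op 5: read(P0, v0) -> 162. No state change.
Op 6: write(P0, v1, 164). refcount(pp1)=3>1 -> COPY to pp4. 5 ppages; refcounts: pp0:1 pp1:2 pp2:1 pp3:1 pp4:1
Op 7: write(P0, v0, 189). refcount(pp2)=1 -> write in place. 5 ppages; refcounts: pp0:1 pp1:2 pp2:1 pp3:1 pp4:1
Op 8: fork(P1) -> P3. 5 ppages; refcounts: pp0:2 pp1:3 pp2:1 pp3:1 pp4:1
Op 9: write(P2, v0, 178). refcount(pp3)=1 -> write in place. 5 ppages; refcounts: pp0:2 pp1:3 pp2:1 pp3:1 pp4:1

Answer: 2 3 1 1 1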